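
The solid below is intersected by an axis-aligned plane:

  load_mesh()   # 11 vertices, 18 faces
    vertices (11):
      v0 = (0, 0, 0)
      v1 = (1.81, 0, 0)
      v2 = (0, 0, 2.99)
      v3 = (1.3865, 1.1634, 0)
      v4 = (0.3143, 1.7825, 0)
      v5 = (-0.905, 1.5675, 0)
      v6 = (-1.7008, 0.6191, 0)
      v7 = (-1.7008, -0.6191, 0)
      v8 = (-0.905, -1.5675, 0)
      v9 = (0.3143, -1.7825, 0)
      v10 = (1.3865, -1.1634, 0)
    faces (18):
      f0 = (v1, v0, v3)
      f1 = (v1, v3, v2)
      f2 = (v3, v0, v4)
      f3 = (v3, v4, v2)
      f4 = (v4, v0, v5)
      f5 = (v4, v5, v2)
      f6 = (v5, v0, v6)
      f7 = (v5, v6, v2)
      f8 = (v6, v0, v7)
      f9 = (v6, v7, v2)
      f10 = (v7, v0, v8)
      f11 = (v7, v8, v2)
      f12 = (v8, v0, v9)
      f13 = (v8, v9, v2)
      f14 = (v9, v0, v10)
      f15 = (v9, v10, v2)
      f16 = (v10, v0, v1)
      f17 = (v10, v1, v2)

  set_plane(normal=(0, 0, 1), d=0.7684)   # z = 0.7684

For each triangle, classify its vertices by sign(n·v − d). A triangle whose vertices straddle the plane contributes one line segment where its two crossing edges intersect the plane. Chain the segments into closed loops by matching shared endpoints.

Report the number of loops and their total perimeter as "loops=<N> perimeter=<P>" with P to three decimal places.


loops=1 perimeter=8.279

Straddling triangles (9 of 18):
  (v1,v3,v2) [--+] → (1.03018, 0.864418, 0.7684)–(1.34485, 0, 0.7684)  len=0.9199
  (v3,v4,v2) [--+] → (0.233528, 1.32442, 0.7684)–(1.03018, 0.864418, 0.7684)  len=0.9199
  (v4,v5,v2) [--+] → (-0.672424, 1.16467, 0.7684)–(0.233528, 1.32442, 0.7684)  len=0.9199
  (v5,v6,v2) [--+] → (-1.26371, 0.459998, 0.7684)–(-0.672424, 1.16467, 0.7684)  len=0.9199
  (v6,v7,v2) [--+] → (-1.26371, -0.459998, 0.7684)–(-1.26371, 0.459998, 0.7684)  len=0.9200
  (v7,v8,v2) [--+] → (-0.672424, -1.16467, 0.7684)–(-1.26371, -0.459998, 0.7684)  len=0.9199
  (v8,v9,v2) [--+] → (0.233528, -1.32442, 0.7684)–(-0.672424, -1.16467, 0.7684)  len=0.9199
  (v9,v10,v2) [--+] → (1.03018, -0.864418, 0.7684)–(0.233528, -1.32442, 0.7684)  len=0.9199
  (v10,v1,v2) [--+] → (1.34485, 0, 0.7684)–(1.03018, -0.864418, 0.7684)  len=0.9199

Chained into 1 loop(s):
  loop 1: 9 segments, perimeter = 8.2793
Total perimeter = 8.279


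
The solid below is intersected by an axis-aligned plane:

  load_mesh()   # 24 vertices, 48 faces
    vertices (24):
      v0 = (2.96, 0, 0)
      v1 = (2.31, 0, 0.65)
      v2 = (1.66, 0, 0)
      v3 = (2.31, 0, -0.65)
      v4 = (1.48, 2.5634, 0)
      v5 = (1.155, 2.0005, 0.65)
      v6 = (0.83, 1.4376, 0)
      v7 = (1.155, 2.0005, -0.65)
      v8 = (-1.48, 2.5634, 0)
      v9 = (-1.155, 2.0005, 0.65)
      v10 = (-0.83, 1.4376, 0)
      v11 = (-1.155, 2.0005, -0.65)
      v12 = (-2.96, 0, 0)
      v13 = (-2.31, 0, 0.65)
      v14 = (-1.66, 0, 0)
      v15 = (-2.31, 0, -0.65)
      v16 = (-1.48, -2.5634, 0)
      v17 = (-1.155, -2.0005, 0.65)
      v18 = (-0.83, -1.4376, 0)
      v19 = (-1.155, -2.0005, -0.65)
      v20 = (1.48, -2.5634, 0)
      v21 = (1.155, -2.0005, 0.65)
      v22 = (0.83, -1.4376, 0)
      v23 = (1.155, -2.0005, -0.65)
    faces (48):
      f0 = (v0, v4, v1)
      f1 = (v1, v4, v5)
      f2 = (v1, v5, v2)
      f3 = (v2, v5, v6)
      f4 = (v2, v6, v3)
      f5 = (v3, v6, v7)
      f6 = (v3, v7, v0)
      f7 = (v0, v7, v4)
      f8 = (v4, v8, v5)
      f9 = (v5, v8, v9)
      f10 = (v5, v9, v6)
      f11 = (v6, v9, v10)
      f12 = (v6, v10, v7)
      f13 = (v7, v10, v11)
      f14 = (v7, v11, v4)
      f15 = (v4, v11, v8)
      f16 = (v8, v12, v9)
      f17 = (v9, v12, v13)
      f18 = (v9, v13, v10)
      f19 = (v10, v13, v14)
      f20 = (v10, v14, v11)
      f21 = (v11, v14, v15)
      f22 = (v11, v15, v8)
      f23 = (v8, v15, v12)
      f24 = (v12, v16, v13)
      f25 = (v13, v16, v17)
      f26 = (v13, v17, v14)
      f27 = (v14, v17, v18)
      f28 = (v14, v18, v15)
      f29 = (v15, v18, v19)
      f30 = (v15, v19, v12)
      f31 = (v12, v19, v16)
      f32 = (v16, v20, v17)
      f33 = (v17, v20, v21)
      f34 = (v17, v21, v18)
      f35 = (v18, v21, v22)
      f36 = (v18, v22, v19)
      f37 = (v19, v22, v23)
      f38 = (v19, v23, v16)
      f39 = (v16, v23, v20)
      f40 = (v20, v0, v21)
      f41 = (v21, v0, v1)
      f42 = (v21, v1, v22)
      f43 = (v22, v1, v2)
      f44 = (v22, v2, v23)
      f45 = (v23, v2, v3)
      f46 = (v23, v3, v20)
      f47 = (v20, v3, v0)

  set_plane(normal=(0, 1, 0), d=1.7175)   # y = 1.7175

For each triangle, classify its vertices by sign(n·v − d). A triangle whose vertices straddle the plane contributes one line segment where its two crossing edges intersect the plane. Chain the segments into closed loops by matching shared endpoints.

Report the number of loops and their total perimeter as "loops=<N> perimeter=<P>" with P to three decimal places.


Straddling triangles (18 of 48):
  (v0,v4,v1) [-+-] → (1.96839, 1.7175, 0)–(1.75389, 1.7175, 0.214494)  len=0.3033
  (v1,v4,v5) [-++] → (1.75389, 1.7175, 0.214494)–(1.31839, 1.7175, 0.65)  len=0.6159
  (v1,v5,v2) [-+-] → (1.31839, 1.7175, 0.65)–(1.22644, 1.7175, 0.558048)  len=0.1300
  (v2,v5,v6) [-+-] → (1.22644, 1.7175, 0.558048)–(0.991605, 1.7175, 0.32321)  len=0.3321
  (v3,v6,v7) [--+] → (0.991605, 1.7175, -0.32321)–(1.31839, 1.7175, -0.65)  len=0.4621
  (v3,v7,v0) [-+-] → (1.31839, 1.7175, -0.65)–(1.41034, 1.7175, -0.558048)  len=0.1300
  (v0,v7,v4) [-++] → (1.41034, 1.7175, -0.558048)–(1.96839, 1.7175, 0)  len=0.7892
  (v5,v9,v6) [++-] → (-0.157034, 1.7175, 0.32321)–(0.991605, 1.7175, 0.32321)  len=1.1486
  (v6,v9,v10) [-+-] → (-0.157034, 1.7175, 0.32321)–(-0.991605, 1.7175, 0.32321)  len=0.8346
  (v6,v10,v7) [--+] → (0.157034, 1.7175, -0.32321)–(0.991605, 1.7175, -0.32321)  len=0.8346
  (v7,v10,v11) [+-+] → (0.157034, 1.7175, -0.32321)–(-0.991605, 1.7175, -0.32321)  len=1.1486
  (v8,v12,v9) [+-+] → (-1.96839, 1.7175, 0)–(-1.41034, 1.7175, 0.558048)  len=0.7892
  (v9,v12,v13) [+--] → (-1.41034, 1.7175, 0.558048)–(-1.31839, 1.7175, 0.65)  len=0.1300
  (v9,v13,v10) [+--] → (-1.31839, 1.7175, 0.65)–(-0.991605, 1.7175, 0.32321)  len=0.4621
  (v10,v14,v11) [--+] → (-1.22644, 1.7175, -0.558048)–(-0.991605, 1.7175, -0.32321)  len=0.3321
  (v11,v14,v15) [+--] → (-1.22644, 1.7175, -0.558048)–(-1.31839, 1.7175, -0.65)  len=0.1300
  (v11,v15,v8) [+-+] → (-1.31839, 1.7175, -0.65)–(-1.75389, 1.7175, -0.214494)  len=0.6159
  (v8,v15,v12) [+--] → (-1.75389, 1.7175, -0.214494)–(-1.96839, 1.7175, 0)  len=0.3033

Chained into 1 loop(s):
  loop 1: 18 segments, perimeter = 9.4920
Total perimeter = 9.492

loops=1 perimeter=9.492


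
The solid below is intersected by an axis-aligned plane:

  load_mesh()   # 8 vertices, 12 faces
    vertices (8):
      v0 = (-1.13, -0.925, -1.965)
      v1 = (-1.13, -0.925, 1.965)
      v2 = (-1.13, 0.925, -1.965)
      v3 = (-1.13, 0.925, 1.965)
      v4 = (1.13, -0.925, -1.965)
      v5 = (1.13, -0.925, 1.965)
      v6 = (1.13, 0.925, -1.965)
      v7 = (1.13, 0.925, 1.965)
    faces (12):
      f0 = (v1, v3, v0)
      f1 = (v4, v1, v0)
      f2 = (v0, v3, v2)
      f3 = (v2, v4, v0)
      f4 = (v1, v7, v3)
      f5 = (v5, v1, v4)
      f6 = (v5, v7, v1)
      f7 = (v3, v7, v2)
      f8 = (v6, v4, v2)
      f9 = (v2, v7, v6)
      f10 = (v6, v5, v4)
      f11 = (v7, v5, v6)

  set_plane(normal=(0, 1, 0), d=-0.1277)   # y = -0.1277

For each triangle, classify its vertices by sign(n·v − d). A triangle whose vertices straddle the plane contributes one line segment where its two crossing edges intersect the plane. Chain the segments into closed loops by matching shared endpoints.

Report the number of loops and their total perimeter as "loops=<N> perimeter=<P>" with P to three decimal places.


Straddling triangles (8 of 12):
  (v1,v3,v0) [-+-] → (-1.13, -0.1277, 1.965)–(-1.13, -0.1277, -0.271276)  len=2.2363
  (v0,v3,v2) [-++] → (-1.13, -0.1277, -0.271276)–(-1.13, -0.1277, -1.965)  len=1.6937
  (v2,v4,v0) [+--] → (0.156001, -0.1277, -1.965)–(-1.13, -0.1277, -1.965)  len=1.2860
  (v1,v7,v3) [-++] → (-0.156001, -0.1277, 1.965)–(-1.13, -0.1277, 1.965)  len=0.9740
  (v5,v7,v1) [-+-] → (1.13, -0.1277, 1.965)–(-0.156001, -0.1277, 1.965)  len=1.2860
  (v6,v4,v2) [+-+] → (1.13, -0.1277, -1.965)–(0.156001, -0.1277, -1.965)  len=0.9740
  (v6,v5,v4) [+--] → (1.13, -0.1277, 0.271276)–(1.13, -0.1277, -1.965)  len=2.2363
  (v7,v5,v6) [+-+] → (1.13, -0.1277, 1.965)–(1.13, -0.1277, 0.271276)  len=1.6937

Chained into 1 loop(s):
  loop 1: 8 segments, perimeter = 12.3800
Total perimeter = 12.380

loops=1 perimeter=12.380


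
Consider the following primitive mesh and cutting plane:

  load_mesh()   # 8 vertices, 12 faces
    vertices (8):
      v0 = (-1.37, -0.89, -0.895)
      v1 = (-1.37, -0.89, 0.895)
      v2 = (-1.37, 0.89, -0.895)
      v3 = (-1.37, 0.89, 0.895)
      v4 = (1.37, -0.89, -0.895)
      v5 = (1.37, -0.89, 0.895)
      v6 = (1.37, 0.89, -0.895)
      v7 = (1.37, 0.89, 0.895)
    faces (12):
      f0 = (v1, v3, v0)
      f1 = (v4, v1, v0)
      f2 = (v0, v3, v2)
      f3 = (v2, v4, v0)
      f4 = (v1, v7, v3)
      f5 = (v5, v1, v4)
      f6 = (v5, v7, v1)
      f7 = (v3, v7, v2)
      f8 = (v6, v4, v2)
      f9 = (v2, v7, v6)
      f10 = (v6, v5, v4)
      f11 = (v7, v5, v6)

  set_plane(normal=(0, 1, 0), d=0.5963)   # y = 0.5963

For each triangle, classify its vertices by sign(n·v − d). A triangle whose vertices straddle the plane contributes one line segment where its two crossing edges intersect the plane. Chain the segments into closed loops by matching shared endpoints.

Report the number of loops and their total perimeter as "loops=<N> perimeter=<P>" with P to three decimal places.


Straddling triangles (8 of 12):
  (v1,v3,v0) [-+-] → (-1.37, 0.5963, 0.895)–(-1.37, 0.5963, 0.59965)  len=0.2954
  (v0,v3,v2) [-++] → (-1.37, 0.5963, 0.59965)–(-1.37, 0.5963, -0.895)  len=1.4947
  (v2,v4,v0) [+--] → (-0.9179, 0.5963, -0.895)–(-1.37, 0.5963, -0.895)  len=0.4521
  (v1,v7,v3) [-++] → (0.9179, 0.5963, 0.895)–(-1.37, 0.5963, 0.895)  len=2.2879
  (v5,v7,v1) [-+-] → (1.37, 0.5963, 0.895)–(0.9179, 0.5963, 0.895)  len=0.4521
  (v6,v4,v2) [+-+] → (1.37, 0.5963, -0.895)–(-0.9179, 0.5963, -0.895)  len=2.2879
  (v6,v5,v4) [+--] → (1.37, 0.5963, -0.59965)–(1.37, 0.5963, -0.895)  len=0.2954
  (v7,v5,v6) [+-+] → (1.37, 0.5963, 0.895)–(1.37, 0.5963, -0.59965)  len=1.4947

Chained into 1 loop(s):
  loop 1: 8 segments, perimeter = 9.0600
Total perimeter = 9.060

loops=1 perimeter=9.060


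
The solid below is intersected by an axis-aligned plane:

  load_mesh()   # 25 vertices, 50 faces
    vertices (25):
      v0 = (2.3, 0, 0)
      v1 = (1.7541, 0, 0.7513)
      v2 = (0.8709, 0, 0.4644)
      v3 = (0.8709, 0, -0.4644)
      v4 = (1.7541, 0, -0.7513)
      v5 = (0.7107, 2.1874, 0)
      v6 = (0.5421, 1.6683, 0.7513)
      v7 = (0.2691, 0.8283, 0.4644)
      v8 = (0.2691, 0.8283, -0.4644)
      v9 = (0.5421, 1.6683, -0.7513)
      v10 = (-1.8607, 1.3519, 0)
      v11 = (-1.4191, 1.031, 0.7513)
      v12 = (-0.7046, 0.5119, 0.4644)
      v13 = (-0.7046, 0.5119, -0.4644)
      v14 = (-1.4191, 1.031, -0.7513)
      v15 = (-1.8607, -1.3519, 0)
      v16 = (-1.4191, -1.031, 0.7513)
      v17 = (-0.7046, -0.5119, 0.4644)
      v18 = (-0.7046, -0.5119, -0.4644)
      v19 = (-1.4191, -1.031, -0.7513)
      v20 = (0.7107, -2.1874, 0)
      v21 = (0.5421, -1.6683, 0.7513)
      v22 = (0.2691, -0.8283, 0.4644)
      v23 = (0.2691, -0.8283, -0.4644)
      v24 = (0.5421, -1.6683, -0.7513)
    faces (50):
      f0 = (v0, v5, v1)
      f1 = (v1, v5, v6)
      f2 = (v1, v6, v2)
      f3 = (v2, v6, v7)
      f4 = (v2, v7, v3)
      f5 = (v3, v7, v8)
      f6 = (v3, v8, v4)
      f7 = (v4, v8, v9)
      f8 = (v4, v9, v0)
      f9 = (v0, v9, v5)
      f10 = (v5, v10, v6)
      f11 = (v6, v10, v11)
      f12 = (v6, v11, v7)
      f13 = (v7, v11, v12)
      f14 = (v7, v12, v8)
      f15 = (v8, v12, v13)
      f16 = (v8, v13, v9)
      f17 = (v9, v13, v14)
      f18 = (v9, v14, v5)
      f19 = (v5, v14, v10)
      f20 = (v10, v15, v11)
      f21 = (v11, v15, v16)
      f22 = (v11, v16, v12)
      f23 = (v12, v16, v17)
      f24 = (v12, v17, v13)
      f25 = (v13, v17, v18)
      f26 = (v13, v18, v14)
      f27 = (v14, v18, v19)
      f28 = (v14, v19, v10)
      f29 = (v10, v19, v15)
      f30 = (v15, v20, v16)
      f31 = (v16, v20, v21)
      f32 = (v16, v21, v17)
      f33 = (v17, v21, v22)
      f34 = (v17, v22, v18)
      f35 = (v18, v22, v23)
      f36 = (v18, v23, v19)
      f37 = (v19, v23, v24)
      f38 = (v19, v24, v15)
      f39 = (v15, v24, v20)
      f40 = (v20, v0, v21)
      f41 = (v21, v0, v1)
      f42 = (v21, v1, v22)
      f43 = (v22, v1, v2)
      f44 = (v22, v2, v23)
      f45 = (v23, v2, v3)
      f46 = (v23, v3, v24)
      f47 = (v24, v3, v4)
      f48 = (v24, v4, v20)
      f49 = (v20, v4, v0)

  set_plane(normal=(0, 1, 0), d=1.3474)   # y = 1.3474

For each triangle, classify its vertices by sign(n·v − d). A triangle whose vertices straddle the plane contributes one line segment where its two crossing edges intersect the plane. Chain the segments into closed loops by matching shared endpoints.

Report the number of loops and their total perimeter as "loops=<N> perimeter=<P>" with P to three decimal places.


loops=1 perimeter=7.555

Straddling triangles (16 of 50):
  (v0,v5,v1) [-+-] → (1.32102, 1.3474, 0)–(1.11138, 1.3474, 0.288512)  len=0.3566
  (v1,v5,v6) [-++] → (1.11138, 1.3474, 0.288512)–(0.77523, 1.3474, 0.7513)  len=0.5720
  (v1,v6,v2) [-+-] → (0.77523, 1.3474, 0.7513)–(0.605345, 1.3474, 0.696114)  len=0.1786
  (v2,v6,v7) [-+-] → (0.605345, 1.3474, 0.696114)–(0.437808, 1.3474, 0.641697)  len=0.1762
  (v4,v8,v9) [--+] → (0.437808, 1.3474, -0.641697)–(0.77523, 1.3474, -0.7513)  len=0.3548
  (v4,v9,v0) [-+-] → (0.77523, 1.3474, -0.7513)–(0.880235, 1.3474, -0.606786)  len=0.1786
  (v0,v9,v5) [-++] → (0.880235, 1.3474, -0.606786)–(1.32102, 1.3474, 0)  len=0.7500
  (v6,v10,v11) [++-] → (-1.85451, 1.3474, 0.0105355)–(-0.445424, 1.3474, 0.7513)  len=1.5919
  (v6,v11,v7) [+--] → (-0.445424, 1.3474, 0.7513)–(0.437808, 1.3474, 0.641697)  len=0.8900
  (v8,v13,v9) [--+] → (0.196142, 1.3474, -0.671685)–(0.437808, 1.3474, -0.641697)  len=0.2435
  (v9,v13,v14) [+--] → (0.196142, 1.3474, -0.671685)–(-0.445424, 1.3474, -0.7513)  len=0.6465
  (v9,v14,v5) [+-+] → (-0.445424, 1.3474, -0.7513)–(-0.83637, 1.3474, -0.545738)  len=0.4417
  (v5,v14,v10) [+-+] → (-0.83637, 1.3474, -0.545738)–(-1.85451, 1.3474, -0.0105355)  len=1.1502
  (v10,v15,v11) [+--] → (-1.8607, 1.3474, 0)–(-1.85451, 1.3474, 0.0105355)  len=0.0122
  (v14,v19,v10) [--+] → (-1.85987, 1.3474, -0.0014188)–(-1.85451, 1.3474, -0.0105355)  len=0.0106
  (v10,v19,v15) [+--] → (-1.85987, 1.3474, -0.0014188)–(-1.8607, 1.3474, 0)  len=0.0016

Chained into 1 loop(s):
  loop 1: 16 segments, perimeter = 7.5551
Total perimeter = 7.555


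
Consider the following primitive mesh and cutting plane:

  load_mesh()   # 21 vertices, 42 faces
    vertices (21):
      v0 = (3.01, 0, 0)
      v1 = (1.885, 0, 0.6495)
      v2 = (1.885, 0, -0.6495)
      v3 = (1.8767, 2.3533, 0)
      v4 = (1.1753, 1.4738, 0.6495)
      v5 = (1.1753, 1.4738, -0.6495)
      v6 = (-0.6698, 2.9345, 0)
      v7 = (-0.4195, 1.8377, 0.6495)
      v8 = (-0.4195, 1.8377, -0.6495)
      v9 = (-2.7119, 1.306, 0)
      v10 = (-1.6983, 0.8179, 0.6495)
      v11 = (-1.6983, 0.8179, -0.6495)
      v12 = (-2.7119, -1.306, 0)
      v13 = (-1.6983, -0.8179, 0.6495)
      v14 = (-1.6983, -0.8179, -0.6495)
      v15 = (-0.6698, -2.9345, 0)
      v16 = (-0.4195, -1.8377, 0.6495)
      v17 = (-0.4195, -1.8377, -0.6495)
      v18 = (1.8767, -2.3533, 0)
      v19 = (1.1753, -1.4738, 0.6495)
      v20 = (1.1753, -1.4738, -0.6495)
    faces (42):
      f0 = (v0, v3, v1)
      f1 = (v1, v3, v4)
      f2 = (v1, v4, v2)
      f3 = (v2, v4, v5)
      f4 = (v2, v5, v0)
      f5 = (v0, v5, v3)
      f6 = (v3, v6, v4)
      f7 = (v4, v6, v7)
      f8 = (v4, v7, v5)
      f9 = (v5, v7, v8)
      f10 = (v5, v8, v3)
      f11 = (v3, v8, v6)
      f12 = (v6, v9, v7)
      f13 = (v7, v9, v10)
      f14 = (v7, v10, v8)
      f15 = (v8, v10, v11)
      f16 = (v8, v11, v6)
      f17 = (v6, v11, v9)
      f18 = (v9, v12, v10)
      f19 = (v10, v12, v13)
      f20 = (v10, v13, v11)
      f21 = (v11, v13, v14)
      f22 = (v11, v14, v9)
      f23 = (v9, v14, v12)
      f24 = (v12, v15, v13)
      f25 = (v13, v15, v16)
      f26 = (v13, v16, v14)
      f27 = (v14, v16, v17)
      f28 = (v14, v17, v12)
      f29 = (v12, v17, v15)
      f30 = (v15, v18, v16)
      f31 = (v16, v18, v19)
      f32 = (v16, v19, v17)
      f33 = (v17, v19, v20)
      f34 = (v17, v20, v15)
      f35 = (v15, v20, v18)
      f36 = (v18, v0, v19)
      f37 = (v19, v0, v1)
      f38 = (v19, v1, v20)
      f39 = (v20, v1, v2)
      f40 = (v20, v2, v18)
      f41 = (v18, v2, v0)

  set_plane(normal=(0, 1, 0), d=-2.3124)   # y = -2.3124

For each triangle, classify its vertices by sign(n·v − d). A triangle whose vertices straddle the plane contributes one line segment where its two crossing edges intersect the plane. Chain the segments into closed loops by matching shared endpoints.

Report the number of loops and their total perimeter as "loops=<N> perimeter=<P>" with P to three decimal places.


loops=1 perimeter=6.898

Straddling triangles (10 of 42):
  (v12,v15,v13) [+-+] → (-1.4499, -2.3124, 0)–(-0.972091, -2.3124, 0.190898)  len=0.5145
  (v13,v15,v16) [+-+] → (-0.972091, -2.3124, 0.190898)–(-0.527831, -2.3124, 0.368393)  len=0.4784
  (v12,v17,v15) [++-] → (-0.527831, -2.3124, -0.368393)–(-1.4499, -2.3124, 0)  len=0.9929
  (v15,v18,v16) [--+] → (1.69455, -2.3124, 0.0515216)–(-0.527831, -2.3124, 0.368393)  len=2.2449
  (v16,v18,v19) [+-+] → (1.69455, -2.3124, 0.0515216)–(1.84408, -2.3124, 0.0302042)  len=0.1510
  (v17,v20,v15) [++-] → (0.116013, -2.3124, -0.276617)–(-0.527831, -2.3124, -0.368393)  len=0.6504
  (v15,v20,v18) [-+-] → (0.116013, -2.3124, -0.276617)–(1.84408, -2.3124, -0.0302042)  len=1.7455
  (v18,v0,v19) [-++] → (1.8964, -2.3124, 0)–(1.84408, -2.3124, 0.0302042)  len=0.0604
  (v20,v2,v18) [++-] → (1.87684, -2.3124, -0.0112882)–(1.84408, -2.3124, -0.0302042)  len=0.0378
  (v18,v2,v0) [-++] → (1.87684, -2.3124, -0.0112882)–(1.8964, -2.3124, 0)  len=0.0226

Chained into 1 loop(s):
  loop 1: 10 segments, perimeter = 6.8985
Total perimeter = 6.898


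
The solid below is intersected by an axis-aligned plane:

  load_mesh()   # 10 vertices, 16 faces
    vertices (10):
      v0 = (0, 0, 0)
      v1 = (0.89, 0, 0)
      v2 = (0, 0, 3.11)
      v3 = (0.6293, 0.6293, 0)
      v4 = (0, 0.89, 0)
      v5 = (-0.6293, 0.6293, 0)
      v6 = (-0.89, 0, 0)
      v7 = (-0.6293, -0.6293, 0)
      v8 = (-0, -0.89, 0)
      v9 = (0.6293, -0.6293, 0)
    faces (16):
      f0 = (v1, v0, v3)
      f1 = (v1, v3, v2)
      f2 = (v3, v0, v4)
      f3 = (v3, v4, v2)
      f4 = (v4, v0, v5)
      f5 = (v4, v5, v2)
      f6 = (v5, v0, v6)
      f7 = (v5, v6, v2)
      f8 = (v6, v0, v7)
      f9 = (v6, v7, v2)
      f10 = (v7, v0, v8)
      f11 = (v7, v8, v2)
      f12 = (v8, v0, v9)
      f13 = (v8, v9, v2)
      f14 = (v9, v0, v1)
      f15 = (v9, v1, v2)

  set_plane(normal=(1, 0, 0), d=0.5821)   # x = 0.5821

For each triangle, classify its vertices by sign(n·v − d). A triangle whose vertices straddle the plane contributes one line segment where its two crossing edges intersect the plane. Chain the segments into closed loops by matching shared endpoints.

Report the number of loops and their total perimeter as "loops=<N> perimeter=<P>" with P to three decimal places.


loops=1 perimeter=3.831

Straddling triangles (8 of 16):
  (v1,v0,v3) [+-+] → (0.5821, 0, 0)–(0.5821, 0.5821, 0)  len=0.5821
  (v1,v3,v2) [++-] → (0.5821, 0.5821, 0.233262)–(0.5821, 0, 1.07592)  len=1.0242
  (v3,v0,v4) [+--] → (0.5821, 0.5821, 0)–(0.5821, 0.648854, 0)  len=0.0668
  (v3,v4,v2) [+--] → (0.5821, 0.648854, 0)–(0.5821, 0.5821, 0.233262)  len=0.2426
  (v8,v0,v9) [--+] → (0.5821, -0.5821, 0)–(0.5821, -0.648854, 0)  len=0.0668
  (v8,v9,v2) [-+-] → (0.5821, -0.648854, 0)–(0.5821, -0.5821, 0.233262)  len=0.2426
  (v9,v0,v1) [+-+] → (0.5821, -0.5821, 0)–(0.5821, 0, 0)  len=0.5821
  (v9,v1,v2) [++-] → (0.5821, 0, 1.07592)–(0.5821, -0.5821, 0.233262)  len=1.0242

Chained into 1 loop(s):
  loop 1: 8 segments, perimeter = 3.8313
Total perimeter = 3.831


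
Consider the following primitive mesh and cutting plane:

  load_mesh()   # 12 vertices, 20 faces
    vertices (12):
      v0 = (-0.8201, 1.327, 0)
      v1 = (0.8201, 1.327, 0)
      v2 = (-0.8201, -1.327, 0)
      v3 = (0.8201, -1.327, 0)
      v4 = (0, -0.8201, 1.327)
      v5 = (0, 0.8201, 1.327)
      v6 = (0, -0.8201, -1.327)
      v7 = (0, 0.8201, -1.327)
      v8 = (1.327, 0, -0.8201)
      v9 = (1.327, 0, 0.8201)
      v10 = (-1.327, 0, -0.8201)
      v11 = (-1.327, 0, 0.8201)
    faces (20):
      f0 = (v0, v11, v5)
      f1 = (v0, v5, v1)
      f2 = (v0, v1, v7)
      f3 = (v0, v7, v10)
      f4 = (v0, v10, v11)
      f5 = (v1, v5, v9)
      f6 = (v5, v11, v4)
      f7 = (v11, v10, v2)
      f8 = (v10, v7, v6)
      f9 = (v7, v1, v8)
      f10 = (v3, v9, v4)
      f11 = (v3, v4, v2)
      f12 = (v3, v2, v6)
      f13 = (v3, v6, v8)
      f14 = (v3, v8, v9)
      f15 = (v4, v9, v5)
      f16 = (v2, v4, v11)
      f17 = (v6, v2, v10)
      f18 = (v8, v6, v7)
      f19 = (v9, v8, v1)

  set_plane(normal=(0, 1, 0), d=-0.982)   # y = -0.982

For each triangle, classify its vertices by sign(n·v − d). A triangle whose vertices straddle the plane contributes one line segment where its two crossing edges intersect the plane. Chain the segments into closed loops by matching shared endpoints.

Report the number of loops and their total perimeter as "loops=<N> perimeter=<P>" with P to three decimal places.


Straddling triangles (8 of 20):
  (v11,v10,v2) [++-] → (-0.951886, -0.982, -0.213214)–(-0.951886, -0.982, 0.213214)  len=0.4264
  (v3,v9,v4) [-++] → (0.951886, -0.982, 0.213214)–(0.261934, -0.982, 0.903166)  len=0.9757
  (v3,v4,v2) [-+-] → (0.261934, -0.982, 0.903166)–(-0.261934, -0.982, 0.903166)  len=0.5239
  (v3,v2,v6) [--+] → (-0.261934, -0.982, -0.903166)–(0.261934, -0.982, -0.903166)  len=0.5239
  (v3,v6,v8) [-++] → (0.261934, -0.982, -0.903166)–(0.951886, -0.982, -0.213214)  len=0.9757
  (v3,v8,v9) [-++] → (0.951886, -0.982, -0.213214)–(0.951886, -0.982, 0.213214)  len=0.4264
  (v2,v4,v11) [-++] → (-0.261934, -0.982, 0.903166)–(-0.951886, -0.982, 0.213214)  len=0.9757
  (v6,v2,v10) [+-+] → (-0.261934, -0.982, -0.903166)–(-0.951886, -0.982, -0.213214)  len=0.9757

Chained into 1 loop(s):
  loop 1: 8 segments, perimeter = 5.8036
Total perimeter = 5.804

loops=1 perimeter=5.804


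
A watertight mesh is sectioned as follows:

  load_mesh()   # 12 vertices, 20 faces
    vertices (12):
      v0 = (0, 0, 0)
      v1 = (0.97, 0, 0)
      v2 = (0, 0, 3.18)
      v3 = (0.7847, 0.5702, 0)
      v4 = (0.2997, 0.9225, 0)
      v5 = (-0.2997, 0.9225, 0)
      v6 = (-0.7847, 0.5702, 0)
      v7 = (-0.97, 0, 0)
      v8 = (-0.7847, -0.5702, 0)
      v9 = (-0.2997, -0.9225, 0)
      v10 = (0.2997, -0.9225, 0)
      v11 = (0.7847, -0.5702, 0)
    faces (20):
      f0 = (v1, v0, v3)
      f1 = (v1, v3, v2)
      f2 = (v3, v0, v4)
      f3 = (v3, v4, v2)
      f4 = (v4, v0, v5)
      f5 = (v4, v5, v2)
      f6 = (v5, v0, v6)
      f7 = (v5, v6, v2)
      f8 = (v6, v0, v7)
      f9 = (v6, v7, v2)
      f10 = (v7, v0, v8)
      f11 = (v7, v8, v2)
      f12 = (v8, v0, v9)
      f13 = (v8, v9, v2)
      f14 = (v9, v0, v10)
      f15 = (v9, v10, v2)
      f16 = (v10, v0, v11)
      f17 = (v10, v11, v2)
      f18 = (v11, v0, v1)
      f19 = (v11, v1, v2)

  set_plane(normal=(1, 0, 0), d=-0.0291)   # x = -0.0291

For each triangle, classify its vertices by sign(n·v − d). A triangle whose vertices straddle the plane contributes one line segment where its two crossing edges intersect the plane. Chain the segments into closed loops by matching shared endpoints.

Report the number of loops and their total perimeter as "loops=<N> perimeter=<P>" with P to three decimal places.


loops=1 perimeter=8.291

Straddling triangles (12 of 20):
  (v4,v0,v5) [++-] → (-0.0291, 0.0895721, 0)–(-0.0291, 0.9225, 0)  len=0.8329
  (v4,v5,v2) [+-+] → (-0.0291, 0.9225, 0)–(-0.0291, 0.0895721, 2.87123)  len=2.9896
  (v5,v0,v6) [-+-] → (-0.0291, 0.0895721, 0)–(-0.0291, 0.0211454, 0)  len=0.0684
  (v5,v6,v2) [--+] → (-0.0291, 0.0211454, 3.06207)–(-0.0291, 0.0895721, 2.87123)  len=0.2027
  (v6,v0,v7) [-+-] → (-0.0291, 0.0211454, 0)–(-0.0291, 0, 0)  len=0.0211
  (v6,v7,v2) [--+] → (-0.0291, 0, 3.0846)–(-0.0291, 0.0211454, 3.06207)  len=0.0309
  (v7,v0,v8) [-+-] → (-0.0291, 0, 0)–(-0.0291, -0.0211454, 0)  len=0.0211
  (v7,v8,v2) [--+] → (-0.0291, -0.0211454, 3.06207)–(-0.0291, 0, 3.0846)  len=0.0309
  (v8,v0,v9) [-+-] → (-0.0291, -0.0211454, 0)–(-0.0291, -0.0895721, 0)  len=0.0684
  (v8,v9,v2) [--+] → (-0.0291, -0.0895721, 2.87123)–(-0.0291, -0.0211454, 3.06207)  len=0.2027
  (v9,v0,v10) [-++] → (-0.0291, -0.0895721, 0)–(-0.0291, -0.9225, 0)  len=0.8329
  (v9,v10,v2) [-++] → (-0.0291, -0.9225, 0)–(-0.0291, -0.0895721, 2.87123)  len=2.9896

Chained into 1 loop(s):
  loop 1: 12 segments, perimeter = 8.2915
Total perimeter = 8.291


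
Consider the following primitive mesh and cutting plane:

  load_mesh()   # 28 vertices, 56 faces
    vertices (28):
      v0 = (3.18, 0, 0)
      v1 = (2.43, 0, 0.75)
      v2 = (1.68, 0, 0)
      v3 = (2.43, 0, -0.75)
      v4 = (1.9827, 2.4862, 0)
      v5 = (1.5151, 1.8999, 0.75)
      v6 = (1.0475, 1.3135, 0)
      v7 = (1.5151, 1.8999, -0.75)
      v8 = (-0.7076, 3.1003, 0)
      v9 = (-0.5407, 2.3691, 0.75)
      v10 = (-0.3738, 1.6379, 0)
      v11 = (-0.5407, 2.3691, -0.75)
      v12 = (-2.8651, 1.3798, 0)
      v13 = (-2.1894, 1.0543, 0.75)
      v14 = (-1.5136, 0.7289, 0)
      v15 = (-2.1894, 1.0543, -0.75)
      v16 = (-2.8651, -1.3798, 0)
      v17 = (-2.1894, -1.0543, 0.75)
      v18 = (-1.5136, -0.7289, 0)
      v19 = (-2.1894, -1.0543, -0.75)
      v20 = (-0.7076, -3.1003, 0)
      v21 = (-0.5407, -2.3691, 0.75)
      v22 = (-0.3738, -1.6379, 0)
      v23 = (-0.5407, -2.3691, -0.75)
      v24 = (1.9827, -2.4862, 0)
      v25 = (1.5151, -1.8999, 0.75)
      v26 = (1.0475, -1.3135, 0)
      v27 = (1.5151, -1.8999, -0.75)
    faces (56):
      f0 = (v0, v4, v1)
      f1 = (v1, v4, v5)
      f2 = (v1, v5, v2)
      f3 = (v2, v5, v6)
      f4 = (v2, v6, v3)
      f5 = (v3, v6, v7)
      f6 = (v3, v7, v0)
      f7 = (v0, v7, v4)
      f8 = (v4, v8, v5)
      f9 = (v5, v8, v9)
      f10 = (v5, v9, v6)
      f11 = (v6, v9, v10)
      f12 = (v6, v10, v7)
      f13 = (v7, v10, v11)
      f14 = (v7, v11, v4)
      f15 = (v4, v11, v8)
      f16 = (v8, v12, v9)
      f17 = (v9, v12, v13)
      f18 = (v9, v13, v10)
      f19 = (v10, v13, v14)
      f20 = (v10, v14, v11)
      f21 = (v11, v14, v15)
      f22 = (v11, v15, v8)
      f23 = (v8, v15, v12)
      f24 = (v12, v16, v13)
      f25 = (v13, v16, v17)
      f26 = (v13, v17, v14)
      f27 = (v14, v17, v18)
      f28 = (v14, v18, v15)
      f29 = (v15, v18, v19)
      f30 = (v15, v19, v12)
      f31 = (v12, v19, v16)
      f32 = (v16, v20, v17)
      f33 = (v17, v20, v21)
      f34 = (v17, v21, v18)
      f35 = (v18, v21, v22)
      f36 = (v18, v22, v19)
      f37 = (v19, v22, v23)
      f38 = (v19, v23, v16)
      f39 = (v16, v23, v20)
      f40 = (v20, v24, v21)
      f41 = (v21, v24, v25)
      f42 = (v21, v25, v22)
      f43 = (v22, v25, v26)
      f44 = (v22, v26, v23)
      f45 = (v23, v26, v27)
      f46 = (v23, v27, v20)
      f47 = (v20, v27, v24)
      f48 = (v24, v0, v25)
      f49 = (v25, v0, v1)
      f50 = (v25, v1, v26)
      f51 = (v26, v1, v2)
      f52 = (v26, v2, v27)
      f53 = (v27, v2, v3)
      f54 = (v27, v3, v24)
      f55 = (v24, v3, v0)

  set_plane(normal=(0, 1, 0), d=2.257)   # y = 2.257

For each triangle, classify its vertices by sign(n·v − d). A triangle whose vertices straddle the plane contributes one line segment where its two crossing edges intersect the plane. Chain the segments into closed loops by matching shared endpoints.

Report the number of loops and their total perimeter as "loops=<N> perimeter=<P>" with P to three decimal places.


Straddling triangles (16 of 56):
  (v0,v4,v1) [-+-] → (2.09308, 2.257, 0)–(2.02394, 2.257, 0.0691417)  len=0.0978
  (v1,v4,v5) [-+-] → (2.02394, 2.257, 0.0691417)–(1.7999, 2.257, 0.293195)  len=0.3168
  (v0,v7,v4) [--+] → (1.7999, 2.257, -0.293195)–(2.09308, 2.257, 0)  len=0.4146
  (v4,v8,v5) [++-] → (0.853882, 2.257, 0.526887)–(1.7999, 2.257, 0.293195)  len=0.9745
  (v5,v8,v9) [-++] → (0.853882, 2.257, 0.526887)–(-0.0495338, 2.257, 0.75)  len=0.9306
  (v5,v9,v6) [-+-] → (-0.0495338, 2.257, 0.75)–(-0.37204, 2.257, 0.670353)  len=0.3322
  (v6,v9,v10) [-+-] → (-0.37204, 2.257, 0.670353)–(-0.515113, 2.257, 0.635018)  len=0.1474
  (v7,v10,v11) [--+] → (-0.515113, 2.257, -0.635018)–(-0.0495338, 2.257, -0.75)  len=0.4796
  (v7,v11,v4) [-++] → (-0.0495338, 2.257, -0.75)–(1.7999, 2.257, -0.293195)  len=1.9050
  (v8,v12,v9) [+-+] → (-1.76509, 2.257, 0)–(-0.804083, 2.257, 0.665016)  len=1.1687
  (v9,v12,v13) [+--] → (-0.804083, 2.257, 0.665016)–(-0.681268, 2.257, 0.75)  len=0.1494
  (v9,v13,v10) [+--] → (-0.681268, 2.257, 0.75)–(-0.515113, 2.257, 0.635018)  len=0.2021
  (v10,v14,v11) [--+] → (-0.607193, 2.257, -0.698741)–(-0.515113, 2.257, -0.635018)  len=0.1120
  (v11,v14,v15) [+--] → (-0.607193, 2.257, -0.698741)–(-0.681268, 2.257, -0.75)  len=0.0901
  (v11,v15,v8) [+-+] → (-0.681268, 2.257, -0.75)–(-1.31835, 2.257, -0.309128)  len=0.7748
  (v8,v15,v12) [+--] → (-1.31835, 2.257, -0.309128)–(-1.76509, 2.257, 0)  len=0.5433

Chained into 1 loop(s):
  loop 1: 16 segments, perimeter = 8.6386
Total perimeter = 8.639

loops=1 perimeter=8.639


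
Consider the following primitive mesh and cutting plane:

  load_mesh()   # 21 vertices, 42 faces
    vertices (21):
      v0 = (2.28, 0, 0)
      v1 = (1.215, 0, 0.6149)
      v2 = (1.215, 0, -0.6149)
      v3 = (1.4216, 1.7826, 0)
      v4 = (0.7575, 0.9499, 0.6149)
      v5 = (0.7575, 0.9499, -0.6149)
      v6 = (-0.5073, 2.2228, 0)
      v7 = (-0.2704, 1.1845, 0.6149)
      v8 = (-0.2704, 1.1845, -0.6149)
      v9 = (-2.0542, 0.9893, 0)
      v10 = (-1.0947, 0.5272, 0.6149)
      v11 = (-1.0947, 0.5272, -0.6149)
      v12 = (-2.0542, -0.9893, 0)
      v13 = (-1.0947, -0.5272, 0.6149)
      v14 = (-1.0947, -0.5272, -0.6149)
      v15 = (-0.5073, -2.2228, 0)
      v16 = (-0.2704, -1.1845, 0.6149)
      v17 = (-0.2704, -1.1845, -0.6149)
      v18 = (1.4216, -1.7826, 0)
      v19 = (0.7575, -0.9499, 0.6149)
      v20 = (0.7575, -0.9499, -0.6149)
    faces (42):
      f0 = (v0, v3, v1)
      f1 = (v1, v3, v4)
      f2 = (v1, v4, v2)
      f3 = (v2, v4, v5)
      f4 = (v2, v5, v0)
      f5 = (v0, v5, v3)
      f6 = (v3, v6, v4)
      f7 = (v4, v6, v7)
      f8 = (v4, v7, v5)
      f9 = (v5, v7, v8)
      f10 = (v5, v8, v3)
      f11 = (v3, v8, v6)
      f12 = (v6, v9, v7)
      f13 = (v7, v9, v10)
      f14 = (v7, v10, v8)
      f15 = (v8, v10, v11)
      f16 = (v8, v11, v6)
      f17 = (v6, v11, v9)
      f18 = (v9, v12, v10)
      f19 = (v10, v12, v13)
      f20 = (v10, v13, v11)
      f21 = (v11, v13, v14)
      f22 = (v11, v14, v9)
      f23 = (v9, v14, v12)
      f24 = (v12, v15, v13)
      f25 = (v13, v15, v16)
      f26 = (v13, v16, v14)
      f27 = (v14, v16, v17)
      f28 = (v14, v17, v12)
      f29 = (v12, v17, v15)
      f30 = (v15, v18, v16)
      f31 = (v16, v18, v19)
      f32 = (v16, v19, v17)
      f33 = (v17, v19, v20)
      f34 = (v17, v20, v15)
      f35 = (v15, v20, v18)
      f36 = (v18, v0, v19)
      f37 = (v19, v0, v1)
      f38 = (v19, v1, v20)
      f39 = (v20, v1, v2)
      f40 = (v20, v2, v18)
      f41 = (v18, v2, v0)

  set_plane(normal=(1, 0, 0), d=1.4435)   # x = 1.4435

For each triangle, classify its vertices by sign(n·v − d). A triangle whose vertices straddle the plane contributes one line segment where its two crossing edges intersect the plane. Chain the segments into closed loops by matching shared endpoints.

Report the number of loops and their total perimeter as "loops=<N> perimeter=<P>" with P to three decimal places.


loops=1 perimeter=7.212

Straddling triangles (6 of 42):
  (v0,v3,v1) [+--] → (1.4435, 1.73712, 0)–(1.4435, 0, 0.482971)  len=1.8030
  (v2,v5,v0) [--+] → (1.4435, 0.521899, -0.337842)–(1.4435, 0, -0.482971)  len=0.5417
  (v0,v5,v3) [+--] → (1.4435, 0.521899, -0.337842)–(1.4435, 1.73712, 0)  len=1.2613
  (v18,v0,v19) [-+-] → (1.4435, -1.73712, 0)–(1.4435, -0.521899, 0.337842)  len=1.2613
  (v19,v0,v1) [-+-] → (1.4435, -0.521899, 0.337842)–(1.4435, 0, 0.482971)  len=0.5417
  (v18,v2,v0) [--+] → (1.4435, 0, -0.482971)–(1.4435, -1.73712, 0)  len=1.8030

Chained into 1 loop(s):
  loop 1: 6 segments, perimeter = 7.2120
Total perimeter = 7.212


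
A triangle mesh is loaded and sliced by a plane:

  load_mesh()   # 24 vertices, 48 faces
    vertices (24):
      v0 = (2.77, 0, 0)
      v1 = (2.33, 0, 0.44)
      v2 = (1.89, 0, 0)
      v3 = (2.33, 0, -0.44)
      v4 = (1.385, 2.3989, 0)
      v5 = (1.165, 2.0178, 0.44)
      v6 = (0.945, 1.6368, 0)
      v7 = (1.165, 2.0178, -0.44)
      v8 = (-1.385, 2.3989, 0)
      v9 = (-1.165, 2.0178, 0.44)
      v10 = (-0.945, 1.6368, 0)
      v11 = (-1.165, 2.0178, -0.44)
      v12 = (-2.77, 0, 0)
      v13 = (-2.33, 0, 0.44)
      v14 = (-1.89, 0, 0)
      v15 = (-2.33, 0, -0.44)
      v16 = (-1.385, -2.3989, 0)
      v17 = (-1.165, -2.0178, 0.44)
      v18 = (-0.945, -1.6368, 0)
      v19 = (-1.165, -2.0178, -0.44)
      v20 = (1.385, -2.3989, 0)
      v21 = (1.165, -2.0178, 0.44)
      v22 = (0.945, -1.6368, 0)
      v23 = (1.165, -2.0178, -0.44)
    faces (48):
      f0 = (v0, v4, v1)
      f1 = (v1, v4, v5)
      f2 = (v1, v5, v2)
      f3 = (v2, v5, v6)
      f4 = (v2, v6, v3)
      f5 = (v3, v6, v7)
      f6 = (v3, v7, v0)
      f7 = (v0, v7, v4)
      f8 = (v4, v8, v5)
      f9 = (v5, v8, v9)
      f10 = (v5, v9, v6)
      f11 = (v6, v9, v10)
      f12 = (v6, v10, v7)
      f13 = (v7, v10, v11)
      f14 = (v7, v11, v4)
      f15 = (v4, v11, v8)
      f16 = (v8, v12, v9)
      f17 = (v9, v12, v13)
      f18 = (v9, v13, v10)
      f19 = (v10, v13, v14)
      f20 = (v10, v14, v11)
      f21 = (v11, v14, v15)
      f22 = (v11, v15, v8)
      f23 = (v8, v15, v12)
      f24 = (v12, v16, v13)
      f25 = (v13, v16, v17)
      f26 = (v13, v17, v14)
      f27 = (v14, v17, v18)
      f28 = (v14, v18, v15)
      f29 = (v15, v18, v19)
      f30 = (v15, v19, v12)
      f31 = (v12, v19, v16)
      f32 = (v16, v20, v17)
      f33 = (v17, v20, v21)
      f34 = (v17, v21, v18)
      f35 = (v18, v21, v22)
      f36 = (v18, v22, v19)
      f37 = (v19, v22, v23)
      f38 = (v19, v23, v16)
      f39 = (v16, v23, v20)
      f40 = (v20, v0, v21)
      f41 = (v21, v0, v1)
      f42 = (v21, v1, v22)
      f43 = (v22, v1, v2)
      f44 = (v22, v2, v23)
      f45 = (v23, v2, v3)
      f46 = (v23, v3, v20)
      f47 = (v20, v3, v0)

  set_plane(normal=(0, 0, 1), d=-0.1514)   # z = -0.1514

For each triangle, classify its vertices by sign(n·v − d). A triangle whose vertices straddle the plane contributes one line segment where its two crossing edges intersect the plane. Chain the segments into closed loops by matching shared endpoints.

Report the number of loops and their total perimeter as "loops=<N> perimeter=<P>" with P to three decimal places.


Straddling triangles (24 of 48):
  (v2,v6,v3) [++-] → (1.42157, 1.07359, -0.1514)–(2.0414, 0, -0.1514)  len=1.2397
  (v3,v6,v7) [-+-] → (1.42157, 1.07359, -0.1514)–(1.0207, 1.7679, -0.1514)  len=0.8017
  (v3,v7,v0) [--+] → (2.21773, 0.694307, -0.1514)–(2.6186, 0, -0.1514)  len=0.8017
  (v0,v7,v4) [+-+] → (2.21773, 0.694307, -0.1514)–(1.3093, 2.26777, -0.1514)  len=1.8169
  (v6,v10,v7) [++-] → (-0.218968, 1.7679, -0.1514)–(1.0207, 1.7679, -0.1514)  len=1.2397
  (v7,v10,v11) [-+-] → (-0.218968, 1.7679, -0.1514)–(-1.0207, 1.7679, -0.1514)  len=0.8017
  (v7,v11,v4) [--+] → (0.507568, 2.26777, -0.1514)–(1.3093, 2.26777, -0.1514)  len=0.8017
  (v4,v11,v8) [+-+] → (0.507568, 2.26777, -0.1514)–(-1.3093, 2.26777, -0.1514)  len=1.8169
  (v10,v14,v11) [++-] → (-1.64053, 0.694307, -0.1514)–(-1.0207, 1.7679, -0.1514)  len=1.2397
  (v11,v14,v15) [-+-] → (-1.64053, 0.694307, -0.1514)–(-2.0414, 0, -0.1514)  len=0.8017
  (v11,v15,v8) [--+] → (-1.71017, 1.57346, -0.1514)–(-1.3093, 2.26777, -0.1514)  len=0.8017
  (v8,v15,v12) [+-+] → (-1.71017, 1.57346, -0.1514)–(-2.6186, 0, -0.1514)  len=1.8169
  (v14,v18,v15) [++-] → (-1.42157, -1.07359, -0.1514)–(-2.0414, 0, -0.1514)  len=1.2397
  (v15,v18,v19) [-+-] → (-1.42157, -1.07359, -0.1514)–(-1.0207, -1.7679, -0.1514)  len=0.8017
  (v15,v19,v12) [--+] → (-2.21773, -0.694307, -0.1514)–(-2.6186, 0, -0.1514)  len=0.8017
  (v12,v19,v16) [+-+] → (-2.21773, -0.694307, -0.1514)–(-1.3093, -2.26777, -0.1514)  len=1.8169
  (v18,v22,v19) [++-] → (0.218968, -1.7679, -0.1514)–(-1.0207, -1.7679, -0.1514)  len=1.2397
  (v19,v22,v23) [-+-] → (0.218968, -1.7679, -0.1514)–(1.0207, -1.7679, -0.1514)  len=0.8017
  (v19,v23,v16) [--+] → (-0.507568, -2.26777, -0.1514)–(-1.3093, -2.26777, -0.1514)  len=0.8017
  (v16,v23,v20) [+-+] → (-0.507568, -2.26777, -0.1514)–(1.3093, -2.26777, -0.1514)  len=1.8169
  (v22,v2,v23) [++-] → (1.64053, -0.694307, -0.1514)–(1.0207, -1.7679, -0.1514)  len=1.2397
  (v23,v2,v3) [-+-] → (1.64053, -0.694307, -0.1514)–(2.0414, 0, -0.1514)  len=0.8017
  (v23,v3,v20) [--+] → (1.71017, -1.57346, -0.1514)–(1.3093, -2.26777, -0.1514)  len=0.8017
  (v20,v3,v0) [+-+] → (1.71017, -1.57346, -0.1514)–(2.6186, 0, -0.1514)  len=1.8169

Chained into 2 loop(s):
  loop 1: 12 segments, perimeter = 12.2484
  loop 2: 12 segments, perimeter = 15.7116
Total perimeter = 27.960

loops=2 perimeter=27.960


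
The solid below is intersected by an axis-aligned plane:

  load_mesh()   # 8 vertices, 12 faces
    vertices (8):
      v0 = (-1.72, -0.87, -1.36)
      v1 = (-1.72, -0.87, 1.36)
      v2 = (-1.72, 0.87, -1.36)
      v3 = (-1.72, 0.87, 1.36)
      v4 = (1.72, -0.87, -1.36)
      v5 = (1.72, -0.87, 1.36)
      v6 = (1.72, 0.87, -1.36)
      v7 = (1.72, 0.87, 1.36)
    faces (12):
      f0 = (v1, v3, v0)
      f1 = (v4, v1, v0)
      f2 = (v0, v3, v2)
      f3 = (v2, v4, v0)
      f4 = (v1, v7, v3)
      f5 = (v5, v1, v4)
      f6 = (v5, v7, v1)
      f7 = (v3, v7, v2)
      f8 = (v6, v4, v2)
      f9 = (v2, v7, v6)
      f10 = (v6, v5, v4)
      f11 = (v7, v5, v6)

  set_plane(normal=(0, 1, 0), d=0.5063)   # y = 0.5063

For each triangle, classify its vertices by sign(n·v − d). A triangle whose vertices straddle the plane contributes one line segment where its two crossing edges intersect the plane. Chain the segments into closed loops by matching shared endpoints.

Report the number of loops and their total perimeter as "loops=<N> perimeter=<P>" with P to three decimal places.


Straddling triangles (8 of 12):
  (v1,v3,v0) [-+-] → (-1.72, 0.5063, 1.36)–(-1.72, 0.5063, 0.791457)  len=0.5685
  (v0,v3,v2) [-++] → (-1.72, 0.5063, 0.791457)–(-1.72, 0.5063, -1.36)  len=2.1515
  (v2,v4,v0) [+--] → (-1.00096, 0.5063, -1.36)–(-1.72, 0.5063, -1.36)  len=0.7190
  (v1,v7,v3) [-++] → (1.00096, 0.5063, 1.36)–(-1.72, 0.5063, 1.36)  len=2.7210
  (v5,v7,v1) [-+-] → (1.72, 0.5063, 1.36)–(1.00096, 0.5063, 1.36)  len=0.7190
  (v6,v4,v2) [+-+] → (1.72, 0.5063, -1.36)–(-1.00096, 0.5063, -1.36)  len=2.7210
  (v6,v5,v4) [+--] → (1.72, 0.5063, -0.791457)–(1.72, 0.5063, -1.36)  len=0.5685
  (v7,v5,v6) [+-+] → (1.72, 0.5063, 1.36)–(1.72, 0.5063, -0.791457)  len=2.1515

Chained into 1 loop(s):
  loop 1: 8 segments, perimeter = 12.3200
Total perimeter = 12.320

loops=1 perimeter=12.320


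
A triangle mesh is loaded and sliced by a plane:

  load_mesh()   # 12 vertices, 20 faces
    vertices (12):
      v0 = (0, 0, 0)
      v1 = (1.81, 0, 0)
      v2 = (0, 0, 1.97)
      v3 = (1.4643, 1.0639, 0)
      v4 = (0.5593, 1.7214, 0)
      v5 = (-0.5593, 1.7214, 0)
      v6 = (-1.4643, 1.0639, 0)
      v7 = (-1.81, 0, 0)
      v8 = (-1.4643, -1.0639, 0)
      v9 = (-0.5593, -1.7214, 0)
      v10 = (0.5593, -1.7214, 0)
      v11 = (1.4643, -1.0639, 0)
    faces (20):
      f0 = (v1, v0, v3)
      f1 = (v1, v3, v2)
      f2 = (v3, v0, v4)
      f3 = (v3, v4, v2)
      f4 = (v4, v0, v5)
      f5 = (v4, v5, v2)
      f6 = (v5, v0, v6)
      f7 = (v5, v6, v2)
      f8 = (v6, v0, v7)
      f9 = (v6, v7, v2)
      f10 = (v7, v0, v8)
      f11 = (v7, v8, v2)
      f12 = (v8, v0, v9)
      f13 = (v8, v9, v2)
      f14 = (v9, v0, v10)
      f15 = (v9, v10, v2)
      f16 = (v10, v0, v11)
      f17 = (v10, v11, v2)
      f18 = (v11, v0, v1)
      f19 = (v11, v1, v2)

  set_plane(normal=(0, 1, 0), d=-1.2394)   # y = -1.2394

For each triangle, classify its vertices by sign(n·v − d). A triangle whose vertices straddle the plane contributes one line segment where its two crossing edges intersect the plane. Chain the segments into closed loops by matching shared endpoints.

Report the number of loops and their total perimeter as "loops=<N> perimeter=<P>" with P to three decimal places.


Straddling triangles (6 of 20):
  (v8,v0,v9) [++-] → (-0.402693, -1.2394, 0)–(-1.22274, -1.2394, 0)  len=0.8200
  (v8,v9,v2) [+-+] → (-1.22274, -1.2394, 0)–(-0.402693, -1.2394, 0.551609)  len=0.9883
  (v9,v0,v10) [-+-] → (-0.402693, -1.2394, 0)–(0.402693, -1.2394, 0)  len=0.8054
  (v9,v10,v2) [--+] → (0.402693, -1.2394, 0.551609)–(-0.402693, -1.2394, 0.551609)  len=0.8054
  (v10,v0,v11) [-++] → (0.402693, -1.2394, 0)–(1.22274, -1.2394, 0)  len=0.8200
  (v10,v11,v2) [-++] → (1.22274, -1.2394, 0)–(0.402693, -1.2394, 0.551609)  len=0.9883

Chained into 1 loop(s):
  loop 1: 6 segments, perimeter = 5.2275
Total perimeter = 5.227

loops=1 perimeter=5.227
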